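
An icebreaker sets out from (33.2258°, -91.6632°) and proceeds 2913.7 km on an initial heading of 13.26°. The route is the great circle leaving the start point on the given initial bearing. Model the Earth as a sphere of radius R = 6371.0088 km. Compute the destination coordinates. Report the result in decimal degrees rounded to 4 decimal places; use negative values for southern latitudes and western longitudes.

Central angle δ = d/R = 0.457337 rad.
With φ₁ = 33.2258° = 0.579900 rad and θ = 13.26° = 0.231431 rad:
Applying the spherical law of cosines for sides, sin φ₂ = sin φ₁ cos δ + cos φ₁ sin δ cos θ = 0.851154, so φ₂ = 58.3375°.
Δλ = atan2( sin θ sin δ cos φ₁ , cos δ − sin φ₁ sin φ₂ ) = atan2(0.084723, 0.430850) = 0.194165 rad = 11.1248°.
Hence λ₂ = -91.6632° + 11.1248° = -80.5384°.

latitude 58.3375°, longitude -80.5384°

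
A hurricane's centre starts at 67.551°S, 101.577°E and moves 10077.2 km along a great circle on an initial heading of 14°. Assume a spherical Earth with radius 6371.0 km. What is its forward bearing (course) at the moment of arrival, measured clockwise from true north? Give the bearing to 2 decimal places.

Angular distance δ = d/R = 10077.2 / 6371 = 1.581730 rad.
Converting: φ₁ = -1.178987 rad, θ = 0.244346 rad.
Destination latitude: φ₂ = arcsin( sin φ₁ cos δ + cos φ₁ sin δ cos θ ) = arcsin(0.380601) = 22.371°.
For the longitude increment, Δλ = atan2( sin θ sin δ cos φ₁, cos δ − sin φ₁ sin φ₂ ) = atan2(0.092375, 0.340825) = 15.165°.
Hence λ₂ = 101.577° + 15.165° = 116.742°.
The forward bearing on arrival equals the back-azimuth from the destination plus 180°.
Back-azimuth from P₂ (22.37°, 116.74°) to P₁ (-67.55°, 101.58°), with Δλ' = λ₁ − λ₂ = -15.16°: atan2( sin Δλ' cos φ₁ , cos φ₂ sin φ₁ − sin φ₂ cos φ₁ cos Δλ' ) = 185.73°.
Final bearing = (185.73° + 180°) mod 360° = 5.73°.

final bearing 5.73°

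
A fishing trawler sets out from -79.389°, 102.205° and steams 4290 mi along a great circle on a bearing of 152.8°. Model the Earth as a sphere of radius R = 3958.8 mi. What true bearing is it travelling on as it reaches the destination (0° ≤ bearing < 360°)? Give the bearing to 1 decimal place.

final bearing 6.1°

Central angle δ = d/R = 1.083662 rad.
Converting: φ₁ = -1.385599 rad, θ = 2.666863 rad.
Applying the spherical law of cosines for sides, sin φ₂ = sin φ₁ cos δ + cos φ₁ sin δ cos θ = -0.604818, so φ₂ = -37.216°.
Then Δλ = atan2(0.074379, -0.126379) = 2.609643 rad, from sin θ sin δ cos φ₁ over cos δ − sin φ₁ sin φ₂.
λ₂ = 102.205° + 149.522° = 251.727°, normalized to (−180°, 180°] → -108.273°.
The forward bearing on arrival equals the back-azimuth from the destination plus 180°.
Back-azimuth from P₂ (-37.2°, -108.3°) to P₁ (-79.4°, 102.2°), with Δλ' = λ₁ − λ₂ = 210.5°: atan2( sin Δλ' cos φ₁ , cos φ₂ sin φ₁ − sin φ₂ cos φ₁ cos Δλ' ) = 186.1°.
Final bearing = (186.1° + 180°) mod 360° = 6.1°.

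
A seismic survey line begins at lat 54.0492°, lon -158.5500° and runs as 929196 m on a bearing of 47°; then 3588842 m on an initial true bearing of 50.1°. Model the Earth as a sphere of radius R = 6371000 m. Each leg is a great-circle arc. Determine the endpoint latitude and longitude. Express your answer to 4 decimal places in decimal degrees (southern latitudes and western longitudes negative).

Apply the spherical direct solution leg by leg, carrying full precision between legs.
Leg 1: from (54.0492°, -158.5500°), δ = 929196/6371000 = 0.145848 rad, θ = 47° → φ = 59.2175°, λ = -146.5633°.
Leg 2: from (59.2175°, -146.5633°), δ = 3588842/6371000 = 0.563309 rad, θ = 50.1° → φ = 64.3791°, λ = -75.2352°.

latitude 64.3791°, longitude -75.2352°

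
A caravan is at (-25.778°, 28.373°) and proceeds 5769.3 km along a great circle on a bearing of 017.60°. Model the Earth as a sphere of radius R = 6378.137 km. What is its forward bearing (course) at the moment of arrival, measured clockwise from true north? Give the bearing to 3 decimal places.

δ = 5769.3/6378.137 = 0.904543 rad (51.8265°).
Start latitude φ₁ = -0.449911 rad; initial bearing θ = 0.307178 rad.
Applying the spherical law of cosines for sides, sin φ₂ = sin φ₁ cos δ + cos φ₁ sin δ cos θ = 0.405995, so φ₂ = 23.953°.
For the longitude increment, Δλ = atan2( sin θ sin δ cos φ₁, cos δ − sin φ₁ sin φ₂ ) = atan2(0.214051, 0.794606) = 15.076°.
λ₂ = 28.373° + 15.076° = 43.449°.
The forward bearing on arrival equals the back-azimuth from the destination plus 180°.
Back-azimuth from P₂ (23.953°, 43.449°) to P₁ (-25.778°, 28.373°), with Δλ' = λ₁ − λ₂ = -15.076°: atan2( sin Δλ' cos φ₁ , cos φ₂ sin φ₁ − sin φ₂ cos φ₁ cos Δλ' ) = 197.334°.
Final bearing = (197.334° + 180°) mod 360° = 17.334°.

final bearing 17.334°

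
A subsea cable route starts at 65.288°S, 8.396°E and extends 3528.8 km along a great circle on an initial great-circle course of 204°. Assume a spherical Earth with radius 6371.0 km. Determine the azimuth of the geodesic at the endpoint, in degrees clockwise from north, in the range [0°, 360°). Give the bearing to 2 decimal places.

Angular distance δ = d/R = 3528.8 / 6371 = 0.553885 rad.
Start latitude φ₁ = -1.139491 rad; initial bearing θ = 3.560472 rad.
Destination latitude: φ₂ = arcsin( sin φ₁ cos δ + cos φ₁ sin δ cos θ ) = arcsin(-0.973486) = -76.777°.
Then Δλ = atan2(-0.089440, -0.033847) = -1.932572 rad, from sin θ sin δ cos φ₁ over cos δ − sin φ₁ sin φ₂.
λ₂ = λ₁ + Δλ = -102.332°.
The forward bearing on arrival equals the back-azimuth from the destination plus 180°.
Back-azimuth from P₂ (-76.78°, -102.33°) to P₁ (-65.29°, 8.40°), with Δλ' = λ₁ − λ₂ = 110.73°: atan2( sin Δλ' cos φ₁ , cos φ₂ sin φ₁ − sin φ₂ cos φ₁ cos Δλ' ) = 131.98°.
Final bearing = (131.98° + 180°) mod 360° = 311.98°.

final bearing 311.98°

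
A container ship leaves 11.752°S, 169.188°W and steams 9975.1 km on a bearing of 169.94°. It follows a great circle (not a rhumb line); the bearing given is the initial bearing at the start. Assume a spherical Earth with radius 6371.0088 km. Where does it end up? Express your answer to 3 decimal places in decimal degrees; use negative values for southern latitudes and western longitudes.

Angular distance δ = d/R = 9975.1 / 6371.0088 = 1.565702 rad.
With φ₁ = -11.752° = -0.205111 rad and θ = 169.94° = 2.966013 rad:
Destination latitude: φ₂ = arcsin( sin φ₁ cos δ + cos φ₁ sin δ cos θ ) = arcsin(-0.965011) = -74.799°.
For the longitude increment, Δλ = atan2( sin θ sin δ cos φ₁, cos δ − sin φ₁ sin φ₂ ) = atan2(0.171016, -0.191455) = 138.227°.
Hence λ₂ = -169.188° + 138.227° = -30.961°.

latitude -74.799°, longitude -30.961°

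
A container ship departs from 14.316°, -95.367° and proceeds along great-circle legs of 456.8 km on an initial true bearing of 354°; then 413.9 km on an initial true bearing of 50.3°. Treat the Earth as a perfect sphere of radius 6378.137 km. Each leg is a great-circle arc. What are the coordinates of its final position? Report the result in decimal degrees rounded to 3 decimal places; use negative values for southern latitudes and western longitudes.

latitude 20.746°, longitude -92.760°

Apply the spherical direct solution leg by leg, carrying full precision between legs.
Leg 1: from (14.316°, -95.367°), δ = 456.8/6378.137 = 0.071620 rad, θ = 354° → φ = 18.397°, λ = -95.819°.
Leg 2: from (18.397°, -95.819°), δ = 413.9/6378.137 = 0.064894 rad, θ = 50.3° → φ = 20.746°, λ = -92.760°.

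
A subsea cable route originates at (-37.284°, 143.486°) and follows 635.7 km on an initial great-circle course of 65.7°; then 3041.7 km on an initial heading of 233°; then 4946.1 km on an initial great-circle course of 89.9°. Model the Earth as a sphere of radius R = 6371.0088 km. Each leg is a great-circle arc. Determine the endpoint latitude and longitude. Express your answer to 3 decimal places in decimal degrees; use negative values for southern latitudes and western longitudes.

Apply the spherical direct solution leg by leg, carrying full precision between legs.
Leg 1: from (-37.284°, 143.486°), δ = 635.7/6371.0088 = 0.099780 rad, θ = 65.7° → φ = -34.760°, λ = 149.831°.
Leg 2: from (-34.760°, 149.831°), δ = 3041.7/6371.0088 = 0.477428 rad, θ = 233° → φ = -47.186°, λ = 117.149°.
Leg 3: from (-47.186°, 117.149°), δ = 4946.1/6371.0088 = 0.776345 rad, θ = 89.9° → φ = -31.504°, λ = 172.415°.

latitude -31.504°, longitude 172.415°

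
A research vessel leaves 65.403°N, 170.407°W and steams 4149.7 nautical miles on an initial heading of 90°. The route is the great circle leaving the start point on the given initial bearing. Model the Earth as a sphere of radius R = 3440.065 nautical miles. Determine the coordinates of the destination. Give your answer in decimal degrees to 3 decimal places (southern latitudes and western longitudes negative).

Central angle δ = d/R = 1.206285 rad.
Start latitude φ₁ = 1.141498 rad; initial bearing θ = 1.570796 rad.
Applying the spherical law of cosines for sides, sin φ₂ = sin φ₁ cos δ + cos φ₁ sin δ cos θ = 0.324144, so φ₂ = 18.914°.
Then Δλ = atan2(0.388886, 0.061762) = 1.413293 rad, from sin θ sin δ cos φ₁ over cos δ − sin φ₁ sin φ₂.
λ₂ = -170.407° + 80.976° = -89.431°.

latitude 18.914°, longitude -89.431°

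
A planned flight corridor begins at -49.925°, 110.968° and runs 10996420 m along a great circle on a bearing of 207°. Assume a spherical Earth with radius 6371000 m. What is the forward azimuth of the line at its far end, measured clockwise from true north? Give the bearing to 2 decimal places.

Angular distance δ = d/R = 10996420 / 6371000 = 1.726012 rad.
Start latitude φ₁ = -0.871356 rad; initial bearing θ = 3.612832 rad.
Destination latitude: φ₂ = arcsin( sin φ₁ cos δ + cos φ₁ sin δ cos θ ) = arcsin(-0.448430) = -26.643°.
Then Δλ = atan2(-0.288761, -0.497733) = -2.615895 rad, from sin θ sin δ cos φ₁ over cos δ − sin φ₁ sin φ₂.
λ₂ = 110.968° + -149.880° = -38.912°.
The forward bearing on arrival equals the back-azimuth from the destination plus 180°.
Back-azimuth from P₂ (-26.64°, -38.91°) to P₁ (-49.92°, 110.97°), with Δλ' = λ₁ − λ₂ = 149.88°: atan2( sin Δλ' cos φ₁ , cos φ₂ sin φ₁ − sin φ₂ cos φ₁ cos Δλ' ) = 160.91°.
Final bearing = (160.91° + 180°) mod 360° = 340.91°.

final bearing 340.91°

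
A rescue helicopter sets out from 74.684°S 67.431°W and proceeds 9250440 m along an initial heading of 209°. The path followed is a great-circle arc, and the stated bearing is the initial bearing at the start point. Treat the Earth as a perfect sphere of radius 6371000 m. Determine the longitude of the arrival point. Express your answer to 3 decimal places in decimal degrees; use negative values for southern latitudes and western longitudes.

longitude 143.408°

Central angle δ = d/R = 1.451960 rad.
With φ₁ = -74.684° = -1.303482 rad and θ = 209° = 3.647738 rad:
Destination latitude: φ₂ = arcsin( sin φ₁ cos δ + cos φ₁ sin δ cos θ ) = arcsin(-0.343740) = -20.105°.
For the longitude increment, Δλ = atan2( sin θ sin δ cos φ₁, cos δ − sin φ₁ sin φ₂ ) = atan2(-0.127156, -0.212976) = -149.161°.
λ₂ = -67.431° + -149.161° = -216.592°, normalized to (−180°, 180°] → 143.408°.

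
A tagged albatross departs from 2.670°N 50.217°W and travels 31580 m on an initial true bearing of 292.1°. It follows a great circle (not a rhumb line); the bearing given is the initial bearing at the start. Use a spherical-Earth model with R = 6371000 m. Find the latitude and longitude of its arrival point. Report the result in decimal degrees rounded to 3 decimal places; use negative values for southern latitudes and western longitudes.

Central angle δ = d/R = 0.004957 rad.
Start latitude φ₁ = 0.046600 rad; initial bearing θ = 5.098107 rad.
Destination latitude: φ₂ = arcsin( sin φ₁ cos δ + cos φ₁ sin δ cos θ ) = arcsin(0.048446) = 2.777°.
For the longitude increment, Δλ = atan2( sin θ sin δ cos φ₁, cos δ − sin φ₁ sin φ₂ ) = atan2(-0.004588, 0.997731) = -0.263°.
λ₂ = -50.217° + -0.263° = -50.480°.

latitude 2.777°, longitude -50.480°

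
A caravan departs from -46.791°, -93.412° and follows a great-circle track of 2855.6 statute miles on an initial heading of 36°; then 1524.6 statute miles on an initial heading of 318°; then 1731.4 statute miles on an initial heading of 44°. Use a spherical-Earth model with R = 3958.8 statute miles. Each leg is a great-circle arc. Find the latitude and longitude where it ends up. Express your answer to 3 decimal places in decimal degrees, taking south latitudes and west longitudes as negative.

latitude 23.531°, longitude -66.089°

Apply the spherical direct solution leg by leg, carrying full precision between legs.
Leg 1: from (-46.791°, -93.412°), δ = 2855.6/3958.8 = 0.721330 rad, θ = 36° → φ = -10.459°, λ = -70.163°.
Leg 2: from (-10.459°, -70.163°), δ = 1524.6/3958.8 = 0.385117 rad, θ = 318° → φ = 6.102°, λ = -84.807°.
Leg 3: from (6.102°, -84.807°), δ = 1731.4/3958.8 = 0.437355 rad, θ = 44° → φ = 23.531°, λ = -66.089°.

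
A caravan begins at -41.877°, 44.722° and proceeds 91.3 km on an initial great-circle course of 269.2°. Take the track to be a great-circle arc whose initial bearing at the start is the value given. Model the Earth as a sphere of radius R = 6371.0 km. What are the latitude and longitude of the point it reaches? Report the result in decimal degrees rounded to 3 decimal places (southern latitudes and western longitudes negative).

Central angle δ = d/R = 0.014331 rad.
Start latitude φ₁ = -0.730892 rad; initial bearing θ = 4.698426 rad.
sin φ₂ = sin φ₁ cos δ + cos φ₁ sin δ cos θ = (-0.667534)(0.999897) + (0.744580)(0.014330)(-0.013962) = -0.667614
φ₂ = asin(-0.667614) = -0.731000 rad = -41.883°.
Δλ = atan2( sin θ sin δ cos φ₁ , cos δ − sin φ₁ sin φ₂ ) = atan2(-0.010669, 0.554242) = -0.019247 rad = -1.103°.
Hence λ₂ = 44.722° + -1.103° = 43.619°.

latitude -41.883°, longitude 43.619°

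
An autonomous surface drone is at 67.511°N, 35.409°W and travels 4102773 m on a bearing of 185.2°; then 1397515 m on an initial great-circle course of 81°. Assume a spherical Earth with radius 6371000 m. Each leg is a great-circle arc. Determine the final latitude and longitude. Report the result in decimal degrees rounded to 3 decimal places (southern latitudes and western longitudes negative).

Apply the spherical direct solution leg by leg, carrying full precision between legs.
Leg 1: from (67.511°, -35.409°), δ = 4102773/6371000 = 0.643976 rad, θ = 185.2° → φ = 30.677°, λ = -39.036°.
Leg 2: from (30.677°, -39.036°), δ = 1397515/6371000 = 0.219356 rad, θ = 81° → φ = 31.820°, λ = -24.385°.

latitude 31.820°, longitude -24.385°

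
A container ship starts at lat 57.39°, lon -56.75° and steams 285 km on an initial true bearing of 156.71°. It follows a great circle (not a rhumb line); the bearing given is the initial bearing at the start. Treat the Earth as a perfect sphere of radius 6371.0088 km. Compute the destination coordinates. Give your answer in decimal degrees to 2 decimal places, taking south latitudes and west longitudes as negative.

latitude 55.02°, longitude -54.98°

δ = 285/6371.0088 = 0.044734 rad (2.5631°).
Start latitude φ₁ = 1.001644 rad; initial bearing θ = 2.735105 rad.
sin φ₂ = sin φ₁ cos δ + cos φ₁ sin δ cos θ = (0.842358)(0.999000) + (0.538918)(0.044719)(-0.918515) = 0.819380
φ₂ = asin(0.819380) = 0.960328 rad = 55.02°.
Then Δλ = atan2(0.009529, 0.308788) = 0.030849 rad, from sin θ sin δ cos φ₁ over cos δ − sin φ₁ sin φ₂.
Hence λ₂ = -56.75° + 1.77° = -54.98°.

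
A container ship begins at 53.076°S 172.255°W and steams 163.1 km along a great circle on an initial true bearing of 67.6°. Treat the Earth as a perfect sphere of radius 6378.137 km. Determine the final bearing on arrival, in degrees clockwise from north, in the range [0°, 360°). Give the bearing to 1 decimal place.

final bearing 65.8°

Angular distance δ = d/R = 163.1 / 6378.137 = 0.025572 rad.
Start latitude φ₁ = -0.926351 rad; initial bearing θ = 1.179843 rad.
sin φ₂ = sin φ₁ cos δ + cos φ₁ sin δ cos θ = (-0.799433)(0.999673) + (0.600755)(0.025569)(0.381070) = -0.793318
φ₂ = asin(-0.793318) = -0.916240 rad = -52.497°.
For the longitude increment, Δλ = atan2( sin θ sin δ cos φ₁, cos δ − sin φ₁ sin φ₂ ) = atan2(0.014202, 0.365468) = 2.225°.
Hence λ₂ = -172.255° + 2.225° = -170.030°.
The forward bearing on arrival equals the back-azimuth from the destination plus 180°.
Back-azimuth from P₂ (-52.5°, -170.0°) to P₁ (-53.1°, -172.3°), with Δλ' = λ₁ − λ₂ = -2.2°: atan2( sin Δλ' cos φ₁ , cos φ₂ sin φ₁ − sin φ₂ cos φ₁ cos Δλ' ) = 245.8°.
Final bearing = (245.8° + 180°) mod 360° = 65.8°.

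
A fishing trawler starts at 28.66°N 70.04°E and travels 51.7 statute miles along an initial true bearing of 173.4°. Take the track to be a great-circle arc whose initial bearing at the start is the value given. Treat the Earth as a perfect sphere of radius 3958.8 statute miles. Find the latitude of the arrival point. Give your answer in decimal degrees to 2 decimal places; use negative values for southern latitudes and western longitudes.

latitude 27.92°

δ = 51.7/3958.8 = 0.013060 rad (0.7483°).
Converting: φ₁ = 0.500211 rad, θ = 3.026401 rad.
Destination latitude: φ₂ = arcsin( sin φ₁ cos δ + cos φ₁ sin δ cos θ ) = arcsin(0.468187) = 27.92°.
Then Δλ = atan2(0.001317, 0.775367) = 0.001699 rad, from sin θ sin δ cos φ₁ over cos δ − sin φ₁ sin φ₂.
λ₂ = λ₁ + Δλ = 70.14°.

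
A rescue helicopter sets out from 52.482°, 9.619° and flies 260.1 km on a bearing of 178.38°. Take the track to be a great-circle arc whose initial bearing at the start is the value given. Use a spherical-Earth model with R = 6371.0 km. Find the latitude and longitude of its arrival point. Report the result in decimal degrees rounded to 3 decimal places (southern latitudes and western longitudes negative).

δ = 260.1/6371 = 0.040826 rad (2.3391°).
Converting: φ₁ = 0.915984 rad, θ = 3.113318 rad.
Applying the spherical law of cosines for sides, sin φ₂ = sin φ₁ cos δ + cos φ₁ sin δ cos θ = 0.767655, so φ₂ = 50.144°.
Δλ = atan2( sin θ sin δ cos φ₁ , cos δ − sin φ₁ sin φ₂ ) = atan2(0.000703, 0.390292) = 0.001800 rad = 0.103°.
Hence λ₂ = 9.619° + 0.103° = 9.722°.

latitude 50.144°, longitude 9.722°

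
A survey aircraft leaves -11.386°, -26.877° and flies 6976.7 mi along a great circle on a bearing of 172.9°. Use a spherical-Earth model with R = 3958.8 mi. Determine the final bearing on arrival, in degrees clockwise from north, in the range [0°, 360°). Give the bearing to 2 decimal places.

final bearing 17.73°

δ = 6976.7/3958.8 = 1.762327 rad (100.9739°).
Start latitude φ₁ = -0.198723 rad; initial bearing θ = 3.017674 rad.
Applying the spherical law of cosines for sides, sin φ₂ = sin φ₁ cos δ + cos φ₁ sin δ cos θ = -0.917433, so φ₂ = -66.554°.
For the longitude increment, Δλ = atan2( sin θ sin δ cos φ₁, cos δ − sin φ₁ sin φ₂ ) = atan2(0.118953, -0.371479) = 162.244°.
λ₂ = λ₁ + Δλ = 135.367°.
The forward bearing on arrival equals the back-azimuth from the destination plus 180°.
Back-azimuth from P₂ (-66.55°, 135.37°) to P₁ (-11.39°, -26.88°), with Δλ' = λ₁ − λ₂ = -162.24°: atan2( sin Δλ' cos φ₁ , cos φ₂ sin φ₁ − sin φ₂ cos φ₁ cos Δλ' ) = 197.73°.
Final bearing = (197.73° + 180°) mod 360° = 17.73°.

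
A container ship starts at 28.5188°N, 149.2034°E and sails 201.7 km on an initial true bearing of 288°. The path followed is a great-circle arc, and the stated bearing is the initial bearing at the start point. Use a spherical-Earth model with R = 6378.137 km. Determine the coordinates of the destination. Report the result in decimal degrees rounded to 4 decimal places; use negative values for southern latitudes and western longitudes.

latitude 29.0645°, longitude 147.2319°

The arc subtends δ = 201.7/6378.137 = 0.031624 rad at the centre.
Converting: φ₁ = 0.497747 rad, θ = 5.026548 rad.
Destination latitude: φ₂ = arcsin( sin φ₁ cos δ + cos φ₁ sin δ cos θ ) = arcsin(0.485793) = 29.0645°.
Then Δλ = atan2(-0.026422, 0.767559) = -0.034410 rad, from sin θ sin δ cos φ₁ over cos δ − sin φ₁ sin φ₂.
Hence λ₂ = 149.2034° + -1.9715° = 147.2319°.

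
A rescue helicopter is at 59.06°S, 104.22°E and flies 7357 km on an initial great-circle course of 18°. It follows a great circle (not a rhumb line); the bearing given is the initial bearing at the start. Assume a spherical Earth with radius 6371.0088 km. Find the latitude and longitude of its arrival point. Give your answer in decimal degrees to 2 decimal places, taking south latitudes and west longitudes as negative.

latitude 5.78°, longitude 120.73°

Central angle δ = d/R = 1.154762 rad.
With φ₁ = -59.06° = -1.030791 rad and θ = 18° = 0.314159 rad:
Destination latitude: φ₂ = arcsin( sin φ₁ cos δ + cos φ₁ sin δ cos θ ) = arcsin(0.100636) = 5.78°.
Δλ = atan2( sin θ sin δ cos φ₁ , cos δ − sin φ₁ sin φ₂ ) = atan2(0.145326, 0.490452) = 0.288067 rad = 16.51°.
λ₂ = λ₁ + Δλ = 120.73°.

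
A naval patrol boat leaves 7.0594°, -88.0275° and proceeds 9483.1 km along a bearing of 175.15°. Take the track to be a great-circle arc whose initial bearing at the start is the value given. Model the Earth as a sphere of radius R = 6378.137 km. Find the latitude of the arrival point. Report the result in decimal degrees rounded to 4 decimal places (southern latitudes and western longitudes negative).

latitude -77.1799°

δ = 9483.1/6378.137 = 1.486813 rad (85.1881°).
Start latitude φ₁ = 0.123210 rad; initial bearing θ = 3.056944 rad.
Applying the spherical law of cosines for sides, sin φ₂ = sin φ₁ cos δ + cos φ₁ sin δ cos θ = -0.975071, so φ₂ = -77.1799°.
Then Δλ = atan2(0.083611, 0.203719) = 0.389459 rad, from sin θ sin δ cos φ₁ over cos δ − sin φ₁ sin φ₂.
Hence λ₂ = -88.0275° + 22.3143° = -65.7132°.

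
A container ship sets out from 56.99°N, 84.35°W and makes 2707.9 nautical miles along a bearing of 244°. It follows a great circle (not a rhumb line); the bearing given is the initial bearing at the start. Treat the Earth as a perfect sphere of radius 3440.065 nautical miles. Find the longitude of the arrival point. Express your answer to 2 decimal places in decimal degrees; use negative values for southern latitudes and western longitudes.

longitude -128.98°

δ = 2707.9/3440.065 = 0.787165 rad (45.1013°).
With φ₁ = 56.99° = 0.994663 rad and θ = 244° = 4.258603 rad:
Applying the spherical law of cosines for sides, sin φ₂ = sin φ₁ cos δ + cos φ₁ sin δ cos θ = 0.422745, so φ₂ = 25.01°.
Δλ = atan2( sin θ sin δ cos φ₁ , cos δ − sin φ₁ sin φ₂ ) = atan2(-0.346846, 0.351352) = -0.778944 rad = -44.63°.
λ₂ = λ₁ + Δλ = -128.98°.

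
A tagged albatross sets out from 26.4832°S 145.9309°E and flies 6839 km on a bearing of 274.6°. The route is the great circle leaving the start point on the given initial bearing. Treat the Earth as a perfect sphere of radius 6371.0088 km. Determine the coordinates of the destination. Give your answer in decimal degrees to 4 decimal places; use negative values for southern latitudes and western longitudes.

Central angle δ = d/R = 1.073456 rad.
With φ₁ = -26.4832° = -0.462219 rad and θ = 274.6° = 4.792674 rad:
sin φ₂ = sin φ₁ cos δ + cos φ₁ sin δ cos θ = (-0.445935)(0.477089) + (0.895065)(0.878855)(0.080199) = -0.149664
φ₂ = asin(-0.149664) = -0.150228 rad = -8.6075°.
Then Δλ = atan2(-0.784098, 0.410349) = -1.088653 rad, from sin θ sin δ cos φ₁ over cos δ − sin φ₁ sin φ₂.
λ₂ = λ₁ + Δλ = 83.5557°.

latitude -8.6075°, longitude 83.5557°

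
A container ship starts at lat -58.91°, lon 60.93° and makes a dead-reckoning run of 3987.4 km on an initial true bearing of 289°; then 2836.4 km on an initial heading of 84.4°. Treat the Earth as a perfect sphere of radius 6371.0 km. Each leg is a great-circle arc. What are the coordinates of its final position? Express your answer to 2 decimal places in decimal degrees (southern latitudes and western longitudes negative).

latitude -30.25°, longitude 47.08°

Apply the spherical direct solution leg by leg, carrying full precision between legs.
Leg 1: from (-58.91°, 60.93°), δ = 3987.4/6371 = 0.625867 rad, θ = 289° → φ = -36.55°, λ = 17.34°.
Leg 2: from (-36.55°, 17.34°), δ = 2836.4/6371 = 0.445205 rad, θ = 84.4° → φ = -30.25°, λ = 47.08°.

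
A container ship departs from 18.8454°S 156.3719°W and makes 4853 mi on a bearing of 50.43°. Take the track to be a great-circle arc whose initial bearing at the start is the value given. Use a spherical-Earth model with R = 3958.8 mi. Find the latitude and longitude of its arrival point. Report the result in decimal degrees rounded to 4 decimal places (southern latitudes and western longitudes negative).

Central angle δ = d/R = 1.225877 rad.
Converting: φ₁ = -0.328914 rad, θ = 0.880170 rad.
Destination latitude: φ₂ = arcsin( sin φ₁ cos δ + cos φ₁ sin δ cos θ ) = arcsin(0.458146) = 27.2675°.
For the longitude increment, Δλ = atan2( sin θ sin δ cos φ₁, cos δ − sin φ₁ sin φ₂ ) = atan2(0.686557, 0.486110) = 54.7000°.
λ₂ = λ₁ + Δλ = -101.6719°.

latitude 27.2675°, longitude -101.6719°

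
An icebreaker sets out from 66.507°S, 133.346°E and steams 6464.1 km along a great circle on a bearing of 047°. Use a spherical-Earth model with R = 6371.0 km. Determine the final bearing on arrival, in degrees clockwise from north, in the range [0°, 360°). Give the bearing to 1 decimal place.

final bearing 17.5°

The arc subtends δ = 6464.1/6371 = 1.014613 rad at the centre.
With φ₁ = -66.507° = -1.160766 rad and θ = 47° = 0.820305 rad:
sin φ₂ = sin φ₁ cos δ + cos φ₁ sin δ cos θ = (-0.917109)(0.527949) + (0.398637)(0.849276)(0.681998) = -0.253294
φ₂ = asin(-0.253294) = -0.256083 rad = -14.673°.
Then Δλ = atan2(0.247602, 0.295651) = 0.697181 rad, from sin θ sin δ cos φ₁ over cos δ − sin φ₁ sin φ₂.
Hence λ₂ = 133.346° + 39.946° = 173.292°.
The forward bearing on arrival equals the back-azimuth from the destination plus 180°.
Back-azimuth from P₂ (-14.7°, 173.3°) to P₁ (-66.5°, 133.3°), with Δλ' = λ₁ − λ₂ = -39.9°: atan2( sin Δλ' cos φ₁ , cos φ₂ sin φ₁ − sin φ₂ cos φ₁ cos Δλ' ) = 197.5°.
Final bearing = (197.5° + 180°) mod 360° = 17.5°.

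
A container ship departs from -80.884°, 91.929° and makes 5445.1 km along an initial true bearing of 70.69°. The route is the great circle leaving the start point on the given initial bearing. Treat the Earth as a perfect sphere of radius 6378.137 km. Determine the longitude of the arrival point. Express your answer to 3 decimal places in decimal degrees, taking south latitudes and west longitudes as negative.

longitude 155.716°

Central angle δ = d/R = 0.853713 rad.
With φ₁ = -80.884° = -1.411692 rad and θ = 70.69° = 1.233773 rad:
Applying the spherical law of cosines for sides, sin φ₂ = sin φ₁ cos δ + cos φ₁ sin δ cos θ = -0.609400, so φ₂ = -37.546°.
For the longitude increment, Δλ = atan2( sin θ sin δ cos φ₁, cos δ − sin φ₁ sin φ₂ ) = atan2(0.112698, 0.055486) = 63.787°.
λ₂ = λ₁ + Δλ = 155.716°.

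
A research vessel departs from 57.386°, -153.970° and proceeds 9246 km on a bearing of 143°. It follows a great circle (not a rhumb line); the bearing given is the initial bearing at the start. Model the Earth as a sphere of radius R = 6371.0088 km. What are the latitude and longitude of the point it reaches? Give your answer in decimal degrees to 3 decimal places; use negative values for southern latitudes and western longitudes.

Central angle δ = d/R = 1.451262 rad.
With φ₁ = 57.386° = 1.001575 rad and θ = 143° = 2.495821 rad:
sin φ₂ = sin φ₁ cos δ + cos φ₁ sin δ cos θ = (0.842321)(0.119250) + (0.538977)(0.992864)(-0.798636) = -0.326927
φ₂ = asin(-0.326927) = -0.333050 rad = -19.082°.
Δλ = atan2( sin θ sin δ cos φ₁ , cos δ − sin φ₁ sin φ₂ ) = atan2(0.322050, 0.394628) = 0.684472 rad = 39.217°.
λ₂ = λ₁ + Δλ = -114.753°.

latitude -19.082°, longitude -114.753°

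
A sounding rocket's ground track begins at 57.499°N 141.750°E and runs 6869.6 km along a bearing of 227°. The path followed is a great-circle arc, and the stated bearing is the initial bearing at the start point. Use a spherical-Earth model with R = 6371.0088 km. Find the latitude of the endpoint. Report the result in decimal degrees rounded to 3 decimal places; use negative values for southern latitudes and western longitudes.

The arc subtends δ = 6869.6/6371.0088 = 1.078259 rad at the centre.
Start latitude φ₁ = 1.003547 rad; initial bearing θ = 3.961897 rad.
Applying the spherical law of cosines for sides, sin φ₂ = sin φ₁ cos δ + cos φ₁ sin δ cos θ = 0.075914, so φ₂ = 4.354°.
Δλ = atan2( sin θ sin δ cos φ₁ , cos δ − sin φ₁ sin φ₂ ) = atan2(-0.346257, 0.408838) = -0.702709 rad = -40.262°.
λ₂ = 141.750° + -40.262° = 101.488°.

latitude 4.354°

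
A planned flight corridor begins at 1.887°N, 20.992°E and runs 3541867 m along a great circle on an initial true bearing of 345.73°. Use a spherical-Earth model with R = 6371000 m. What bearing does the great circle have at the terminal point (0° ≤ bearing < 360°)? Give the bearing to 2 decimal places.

final bearing 342.99°

Angular distance δ = d/R = 3541867 / 6371000 = 0.555936 rad.
Start latitude φ₁ = 0.032934 rad; initial bearing θ = 6.034127 rad.
Destination latitude: φ₂ = arcsin( sin φ₁ cos δ + cos φ₁ sin δ cos θ ) = arcsin(0.539147) = 32.626°.
Δλ = atan2( sin θ sin δ cos φ₁ , cos δ − sin φ₁ sin φ₂ ) = atan2(-0.130013, 0.831654) = -0.155075 rad = -8.885°.
Hence λ₂ = 20.992° + -8.885° = 12.107°.
The forward bearing on arrival equals the back-azimuth from the destination plus 180°.
Back-azimuth from P₂ (32.63°, 12.11°) to P₁ (1.89°, 20.99°), with Δλ' = λ₁ − λ₂ = 8.89°: atan2( sin Δλ' cos φ₁ , cos φ₂ sin φ₁ − sin φ₂ cos φ₁ cos Δλ' ) = 162.99°.
Final bearing = (162.99° + 180°) mod 360° = 342.99°.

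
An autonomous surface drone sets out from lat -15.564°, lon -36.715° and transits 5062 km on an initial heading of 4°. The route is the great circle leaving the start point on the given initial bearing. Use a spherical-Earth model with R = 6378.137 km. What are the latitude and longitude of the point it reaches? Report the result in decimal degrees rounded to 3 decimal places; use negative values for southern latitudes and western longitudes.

latitude 29.798°, longitude -33.430°

The arc subtends δ = 5062/6378.137 = 0.793649 rad at the centre.
With φ₁ = -15.564° = -0.271643 rad and θ = 4° = 0.069813 rad:
sin φ₂ = sin φ₁ cos δ + cos φ₁ sin δ cos θ = (-0.268315)(0.701249) + (0.963331)(0.712917)(0.997564) = 0.496947
φ₂ = asin(0.496947) = 0.520077 rad = 29.798°.
Then Δλ = atan2(0.047907, 0.834587) = 0.057339 rad, from sin θ sin δ cos φ₁ over cos δ − sin φ₁ sin φ₂.
Hence λ₂ = -36.715° + 3.285° = -33.430°.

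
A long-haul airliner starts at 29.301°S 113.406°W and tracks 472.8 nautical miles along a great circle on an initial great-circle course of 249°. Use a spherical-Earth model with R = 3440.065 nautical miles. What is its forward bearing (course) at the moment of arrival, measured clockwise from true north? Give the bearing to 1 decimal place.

The arc subtends δ = 472.8/3440.065 = 0.137439 rad at the centre.
With φ₁ = -29.301° = -0.511399 rad and θ = 249° = 4.345870 rad:
sin φ₂ = sin φ₁ cos δ + cos φ₁ sin δ cos θ = (-0.489398)(0.990570) + (0.872061)(0.137007)(-0.358368) = -0.527600
φ₂ = asin(-0.527600) = -0.555773 rad = -31.843°.
Then Δλ = atan2(-0.111543, 0.732364) = -0.151143 rad, from sin θ sin δ cos φ₁ over cos δ − sin φ₁ sin φ₂.
Hence λ₂ = -113.406° + -8.660° = -122.066°.
The forward bearing on arrival equals the back-azimuth from the destination plus 180°.
Back-azimuth from P₂ (-31.8°, -122.1°) to P₁ (-29.3°, -113.4°), with Δλ' = λ₁ − λ₂ = 8.7°: atan2( sin Δλ' cos φ₁ , cos φ₂ sin φ₁ − sin φ₂ cos φ₁ cos Δλ' ) = 73.4°.
Final bearing = (73.4° + 180°) mod 360° = 253.4°.

final bearing 253.4°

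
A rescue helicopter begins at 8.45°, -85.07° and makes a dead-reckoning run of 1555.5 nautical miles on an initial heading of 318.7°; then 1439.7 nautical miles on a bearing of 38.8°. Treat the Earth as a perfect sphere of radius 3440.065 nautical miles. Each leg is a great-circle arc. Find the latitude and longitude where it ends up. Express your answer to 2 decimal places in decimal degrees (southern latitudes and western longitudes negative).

latitude 44.36°, longitude -83.12°

Apply the spherical direct solution leg by leg, carrying full precision between legs.
Leg 1: from (8.45°, -85.07°), δ = 1555.5/3440.065 = 0.452172 rad, θ = 318.7° → φ = 27.18°, λ = -103.99°.
Leg 2: from (27.18°, -103.99°), δ = 1439.7/3440.065 = 0.418510 rad, θ = 38.8° → φ = 44.36°, λ = -83.12°.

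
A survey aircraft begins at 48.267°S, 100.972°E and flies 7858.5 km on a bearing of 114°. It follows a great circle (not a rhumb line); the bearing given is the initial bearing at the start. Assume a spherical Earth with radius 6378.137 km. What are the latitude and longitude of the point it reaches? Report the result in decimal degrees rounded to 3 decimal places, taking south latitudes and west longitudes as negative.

latitude -30.220°, longitude -164.706°

δ = 7858.5/6378.137 = 1.232100 rad (70.5941°).
Converting: φ₁ = -0.842418 rad, θ = 1.989675 rad.
Destination latitude: φ₂ = arcsin( sin φ₁ cos δ + cos φ₁ sin δ cos θ ) = arcsin(-0.503316) = -30.220°.
Δλ = atan2( sin θ sin δ cos φ₁ , cos δ − sin φ₁ sin φ₂ ) = atan2(0.573563, -0.043344) = 1.646223 rad = 94.322°.
λ₂ = 100.972° + 94.322° = 195.294°, normalized to (−180°, 180°] → -164.706°.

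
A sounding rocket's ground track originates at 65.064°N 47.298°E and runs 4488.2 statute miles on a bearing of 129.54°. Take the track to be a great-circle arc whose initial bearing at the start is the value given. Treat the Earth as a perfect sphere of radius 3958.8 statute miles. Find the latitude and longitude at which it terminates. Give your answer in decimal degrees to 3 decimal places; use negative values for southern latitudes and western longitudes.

latitude 8.086°, longitude 92.184°

Central angle δ = d/R = 1.133727 rad.
With φ₁ = 65.064° = 1.135581 rad and θ = 129.54° = 2.260900 rad:
sin φ₂ = sin φ₁ cos δ + cos φ₁ sin δ cos θ = (0.906779)(0.423286) + (0.421606)(0.905996)(-0.636617) = 0.140656
φ₂ = asin(0.140656) = 0.141124 rad = 8.086°.
Δλ = atan2( sin θ sin δ cos φ₁ , cos δ − sin φ₁ sin φ₂ ) = atan2(0.294570, 0.295742) = 0.783414 rad = 44.886°.
λ₂ = 47.298° + 44.886° = 92.184°.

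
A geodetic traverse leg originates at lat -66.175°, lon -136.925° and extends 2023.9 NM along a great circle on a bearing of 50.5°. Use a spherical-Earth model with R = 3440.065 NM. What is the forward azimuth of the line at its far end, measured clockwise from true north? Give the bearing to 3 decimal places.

final bearing 23.367°

Angular distance δ = d/R = 2023.9 / 3440.065 = 0.588332 rad.
With φ₁ = -66.175° = -1.154972 rad and θ = 50.5° = 0.881391 rad:
Applying the spherical law of cosines for sides, sin φ₂ = sin φ₁ cos δ + cos φ₁ sin δ cos θ = -0.618384, so φ₂ = -38.198°.
Δλ = atan2( sin θ sin δ cos φ₁ , cos δ − sin φ₁ sin φ₂ ) = atan2(0.172982, 0.266181) = 0.576281 rad = 33.018°.
Hence λ₂ = -136.925° + 33.018° = -103.907°.
The forward bearing on arrival equals the back-azimuth from the destination plus 180°.
Back-azimuth from P₂ (-38.198°, -103.907°) to P₁ (-66.175°, -136.925°), with Δλ' = λ₁ − λ₂ = -33.018°: atan2( sin Δλ' cos φ₁ , cos φ₂ sin φ₁ − sin φ₂ cos φ₁ cos Δλ' ) = 203.367°.
Final bearing = (203.367° + 180°) mod 360° = 23.367°.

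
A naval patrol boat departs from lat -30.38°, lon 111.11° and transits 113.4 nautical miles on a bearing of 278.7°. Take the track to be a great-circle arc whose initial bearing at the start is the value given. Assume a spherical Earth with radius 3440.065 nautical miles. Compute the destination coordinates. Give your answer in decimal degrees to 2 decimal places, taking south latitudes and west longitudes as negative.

δ = 113.4/3440.065 = 0.032964 rad (1.8887°).
With φ₁ = -30.38° = -0.530231 rad and θ = 278.7° = 4.864233 rad:
Destination latitude: φ₂ = arcsin( sin φ₁ cos δ + cos φ₁ sin δ cos θ ) = arcsin(-0.501157) = -30.08°.
Then Δλ = atan2(-0.028106, 0.746005) = -0.037657 rad, from sin θ sin δ cos φ₁ over cos δ − sin φ₁ sin φ₂.
λ₂ = λ₁ + Δλ = 108.95°.

latitude -30.08°, longitude 108.95°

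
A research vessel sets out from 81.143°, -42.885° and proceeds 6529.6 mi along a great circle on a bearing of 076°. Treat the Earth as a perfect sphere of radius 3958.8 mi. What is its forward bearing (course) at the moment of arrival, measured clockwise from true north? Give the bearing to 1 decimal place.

δ = 6529.6/3958.8 = 1.649389 rad (94.5030°).
With φ₁ = 81.143° = 1.416213 rad and θ = 76° = 1.326450 rad:
Applying the spherical law of cosines for sides, sin φ₂ = sin φ₁ cos δ + cos φ₁ sin δ cos θ = -0.040442, so φ₂ = -2.318°.
Δλ = atan2( sin θ sin δ cos φ₁ , cos δ − sin φ₁ sin φ₂ ) = atan2(0.148934, -0.038552) = 1.824089 rad = 104.513°.
Hence λ₂ = -42.885° + 104.513° = 61.628°.
The forward bearing on arrival equals the back-azimuth from the destination plus 180°.
Back-azimuth from P₂ (-2.3°, 61.6°) to P₁ (81.1°, -42.9°), with Δλ' = λ₁ − λ₂ = -104.5°: atan2( sin Δλ' cos φ₁ , cos φ₂ sin φ₁ − sin φ₂ cos φ₁ cos Δλ' ) = 351.4°.
Final bearing = (351.4° + 180°) mod 360° = 171.4°.

final bearing 171.4°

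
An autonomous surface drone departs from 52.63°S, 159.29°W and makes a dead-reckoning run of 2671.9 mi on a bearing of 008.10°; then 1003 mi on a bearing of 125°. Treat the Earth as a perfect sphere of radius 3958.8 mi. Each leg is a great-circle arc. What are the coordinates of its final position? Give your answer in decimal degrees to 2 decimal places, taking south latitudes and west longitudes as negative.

latitude -22.12°, longitude -141.27°

Apply the spherical direct solution leg by leg, carrying full precision between legs.
Leg 1: from (-52.63°, -159.29°), δ = 2671.9/3958.8 = 0.674927 rad, θ = 8.1° → φ = -14.18°, λ = -154.08°.
Leg 2: from (-14.18°, -154.08°), δ = 1003/3958.8 = 0.253360 rad, θ = 125° → φ = -22.12°, λ = -141.27°.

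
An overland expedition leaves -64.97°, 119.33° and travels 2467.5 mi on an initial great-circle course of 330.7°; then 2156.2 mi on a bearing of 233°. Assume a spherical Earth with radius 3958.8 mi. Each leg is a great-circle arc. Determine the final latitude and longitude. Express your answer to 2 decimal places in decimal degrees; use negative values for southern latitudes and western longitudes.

Apply the spherical direct solution leg by leg, carrying full precision between legs.
Leg 1: from (-64.97°, 119.33°), δ = 2467.5/3958.8 = 0.623295 rad, θ = 330.7° → φ = -31.35°, λ = 99.79°.
Leg 2: from (-31.35°, 99.79°), δ = 2156.2/3958.8 = 0.544660 rad, θ = 233° → φ = -45.34°, λ = 63.72°.

latitude -45.34°, longitude 63.72°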